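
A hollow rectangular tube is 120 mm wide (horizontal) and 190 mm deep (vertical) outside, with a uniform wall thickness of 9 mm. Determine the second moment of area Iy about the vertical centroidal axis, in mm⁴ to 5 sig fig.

Iy ≈ 1.2149 × 10⁷ mm⁴

Treat the section as a set of non-overlapping primitives; coordinates are from the bounding-box lower-left.
Outer rectangle: 120 × 190, A = 22 800 mm², x = 60 mm, Ī = 27 360 000 mm⁴.
Inner void (subtracted): 102 × 172, A = 17 544 mm², x = 60 mm, Ī = 15 210 648 mm⁴.
By symmetry the centroid is at mid-width, x̄ = 60 mm.
All pieces are centred on the vertical centroidal axis, so I = ΣĪ (holes subtracted) = 12 149 352 mm⁴.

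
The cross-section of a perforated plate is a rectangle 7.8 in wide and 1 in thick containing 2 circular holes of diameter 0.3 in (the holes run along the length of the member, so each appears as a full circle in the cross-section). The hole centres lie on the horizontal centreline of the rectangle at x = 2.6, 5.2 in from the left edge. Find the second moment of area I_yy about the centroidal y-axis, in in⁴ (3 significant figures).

Treat the section as a set of non-overlapping primitives; coordinates are from the bounding-box lower-left.
Plate: 7.8 × 1, A = 7.8 in², x = 3.9 in, Ī = 39.546 in⁴.
Hole 1 (subtracted): ⌀0.3, A = 0.070686 in², x = 2.6 in, Ī = 0.00039761 in⁴.
Hole 2 (subtracted): ⌀0.3, A = 0.070686 in², x = 5.2 in, Ī = 0.00039761 in⁴.
By symmetry the centroid is at mid-width, x̄ = 3.9 in.
Transfer each piece to the centroidal y-axis using Ī + A·d² with d = x − 3.9:
  plate: d = 0 in → contributes +39.546 in⁴
  hole 1: d = -1.3 in → contributes −0.11986 in⁴
  hole 2: d = 1.3 in → contributes −0.11986 in⁴
Total I = 39.306 in⁴.

I_yy ≈ 39.3 in⁴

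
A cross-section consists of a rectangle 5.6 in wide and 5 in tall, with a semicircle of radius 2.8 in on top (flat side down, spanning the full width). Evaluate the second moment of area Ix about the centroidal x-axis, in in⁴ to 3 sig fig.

Decompose the section into non-overlapping parts with the origin at the bottom-left of its bounding rectangle.
Rectangular body: 5.6 × 5, A = 28 in², y = 2.5 in, Ī = 58.333 in⁴.
Semicircular cap: semicircle r = 2.8, A = 12.315 in², y = 6.1884 in, Ī = 6.7463 in⁴.
Centroid: ȳ = ΣA·y / ΣA = 3.6267 in.
Transfer each piece to the centroidal x-axis using Ī + A·d² with d = y − 3.6267:
  rectangular body: d = -1.1267 in → contributes +93.877 in⁴
  semicircular cap: d = 2.5617 in → contributes +87.56 in⁴
Total I = 181.44 in⁴.

Ix ≈ 181 in⁴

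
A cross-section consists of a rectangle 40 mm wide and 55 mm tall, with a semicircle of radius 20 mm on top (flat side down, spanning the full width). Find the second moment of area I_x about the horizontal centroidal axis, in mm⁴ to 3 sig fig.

Treat the section as a set of non-overlapping primitives; coordinates are from the bounding-box lower-left.
Rectangular body: 40 × 55, A = 2 200 mm², y = 27.5 mm, Ī = 554 583 mm⁴.
Semicircular cap: semicircle r = 20, A = 628.32 mm², y = 63.488 mm, Ī = 17 561 mm⁴.
Centroid: ȳ = ΣA·y / ΣA = 35.495 mm.
Transfer each piece to the horizontal centroidal axis using Ī + A·d² with d = y − 35.495:
  rectangular body: d = -7.9949 mm → contributes +695 203 mm⁴
  semicircular cap: d = 27.993 mm → contributes +509 930 mm⁴
Total I = 1 205 133 mm⁴.

I_x ≈ 1.21 × 10⁶ mm⁴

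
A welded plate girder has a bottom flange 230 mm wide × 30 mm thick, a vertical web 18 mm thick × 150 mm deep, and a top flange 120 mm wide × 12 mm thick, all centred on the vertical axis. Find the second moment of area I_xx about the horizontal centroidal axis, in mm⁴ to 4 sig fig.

Decompose the section into non-overlapping parts with the origin at the bottom-left of its bounding rectangle.
Bottom plate: 230 × 30, A = 6 900 mm², y = 15 mm, Ī = 517 500 mm⁴.
Web plate: 18 × 150, A = 2 700 mm², y = 105 mm, Ī = 5 062 500 mm⁴.
Top plate: 120 × 12, A = 1 440 mm², y = 186 mm, Ī = 17 280 mm⁴.
Centroid: ȳ = ΣA·y / ΣA = 59.3152 mm.
Transfer each piece to the horizontal centroidal axis using Ī + A·d² with d = y − 59.3152:
  bottom plate: d = -44.3152 mm → contributes +14 067 986 mm⁴
  web plate: d = 45.6848 mm → contributes +10 697 668 mm⁴
  top plate: d = 126.685 mm → contributes +23 127 889 mm⁴
Total I = 47 893 543 mm⁴.

I_xx ≈ 4.789 × 10⁷ mm⁴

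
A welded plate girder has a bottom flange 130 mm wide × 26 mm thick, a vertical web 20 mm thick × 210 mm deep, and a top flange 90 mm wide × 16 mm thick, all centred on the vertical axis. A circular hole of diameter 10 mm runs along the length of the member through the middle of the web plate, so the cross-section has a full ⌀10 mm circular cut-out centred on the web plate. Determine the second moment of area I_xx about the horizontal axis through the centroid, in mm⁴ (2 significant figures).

I_xx ≈ 7.5 × 10⁷ mm⁴

Decompose the section into non-overlapping parts with the origin at the bottom-left of its bounding rectangle.
Bottom plate: 130 × 26, A = 3 380 mm², y = 13 mm, Ī = 190 407 mm⁴.
Web plate: 20 × 210, A = 4 200 mm², y = 131 mm, Ī = 15 435 000 mm⁴.
Top plate: 90 × 16, A = 1 440 mm², y = 244 mm, Ī = 30 720 mm⁴.
Hole (subtracted): ⌀10, A = 78.54 mm², y = 131 mm, Ī = 490.9 mm⁴.
Centroid: ȳ = ΣA·y / ΣA = 104.6 mm.
Transfer each piece to the horizontal axis through the centroid using Ī + A·d² with d = y − 104.6:
  bottom plate: d = -91.59 mm → contributes +28 545 967 mm⁴
  web plate: d = 26.41 mm → contributes +18 363 855 mm⁴
  top plate: d = 139.4 mm → contributes +28 016 257 mm⁴
  hole: d = 26.41 mm → contributes −55 260 mm⁴
Total I = 74 870 819 mm⁴.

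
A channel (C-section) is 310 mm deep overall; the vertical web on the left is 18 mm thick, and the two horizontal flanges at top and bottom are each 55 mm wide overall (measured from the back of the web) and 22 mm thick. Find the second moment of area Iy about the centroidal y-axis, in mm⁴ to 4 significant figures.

Iy ≈ 1.289 × 10⁶ mm⁴

Decompose the section into non-overlapping parts with the origin at the bottom-left of its bounding rectangle.
Web: 18 × 310, A = 5 580 mm², x = 9 mm, Ī = 150 660 mm⁴.
Top flange (beyond web): 37 × 22, A = 814 mm², x = 36.5 mm, Ī = 92863.8 mm⁴.
Bottom flange (beyond web): 37 × 22, A = 814 mm², x = 36.5 mm, Ī = 92863.8 mm⁴.
Centroid: x̄ = ΣA·x / ΣA = 15.2112 mm.
Transfer each piece to the centroidal y-axis using Ī + A·d² with d = x − 15.2112:
  web: d = -6.21115 mm → contributes +365 928 mm⁴
  top flange (beyond web): d = 21.2888 mm → contributes +461 781 mm⁴
  bottom flange (beyond web): d = 21.2888 mm → contributes +461 781 mm⁴
Total I = 1 289 489 mm⁴.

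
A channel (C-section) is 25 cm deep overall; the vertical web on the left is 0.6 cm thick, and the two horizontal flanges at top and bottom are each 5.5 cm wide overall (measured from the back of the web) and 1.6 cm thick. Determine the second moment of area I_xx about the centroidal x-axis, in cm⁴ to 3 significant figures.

Treat the section as a set of non-overlapping primitives; coordinates are from the bounding-box lower-left.
Web: 0.6 × 25, A = 15 cm², y = 12.5 cm, Ī = 781.25 cm⁴.
Top flange (beyond web): 4.9 × 1.6, A = 7.84 cm², y = 24.2 cm, Ī = 1.6725 cm⁴.
Bottom flange (beyond web): 4.9 × 1.6, A = 7.84 cm², y = 0.8 cm, Ī = 1.6725 cm⁴.
By symmetry the centroid is at mid-height, ȳ = 12.5 cm.
Transfer each piece to the centroidal x-axis using Ī + A·d² with d = y − 12.5:
  web: d = 0 cm → contributes +781.25 cm⁴
  top flange (beyond web): d = 11.7 cm → contributes +1074.9 cm⁴
  bottom flange (beyond web): d = -11.7 cm → contributes +1074.9 cm⁴
Total I = 2 931 cm⁴.

I_xx ≈ 2930 cm⁴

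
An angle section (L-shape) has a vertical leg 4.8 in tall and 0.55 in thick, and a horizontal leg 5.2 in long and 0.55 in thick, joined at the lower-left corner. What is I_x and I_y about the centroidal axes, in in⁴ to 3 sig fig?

Split into non-overlapping primitives; take the origin at the lower-left of the bounding box.
Vertical leg: 0.55 × 4.8, A = 2.64 in², y = 2.4 in, Ī = 5.0688 in⁴.
Horizontal leg (remainder): 4.65 × 0.55, A = 2.5575 in², y = 0.275 in, Ī = 0.06447 in⁴.
Centroid: ȳ = ΣA·y / ΣA = 1.3544 in.
Transfer each piece to the centroidal x-axis using Ī + A·d² with d = y − 1.3544:
  vertical leg: d = 1.0456 in → contributes +7.9553 in⁴
  horizontal leg (remainder): d = -1.0794 in → contributes +3.044 in⁴
Total I = 10.999 in⁴.
For the y-axis: x̄ = 1.5544 in.
Repeating about the centroidal y-axis gives I_y = 13.456 in⁴.

I_x ≈ 11.0 in⁴, I_y ≈ 13.5 in⁴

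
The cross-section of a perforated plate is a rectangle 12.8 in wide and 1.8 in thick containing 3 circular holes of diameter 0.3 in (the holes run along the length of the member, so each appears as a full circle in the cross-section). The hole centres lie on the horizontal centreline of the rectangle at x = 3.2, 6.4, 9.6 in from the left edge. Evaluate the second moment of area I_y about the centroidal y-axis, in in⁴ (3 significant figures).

Treat the section as a set of non-overlapping primitives; coordinates are from the bounding-box lower-left.
Plate: 12.8 × 1.8, A = 23.04 in², x = 6.4 in, Ī = 314.57 in⁴.
Hole 1 (subtracted): ⌀0.3, A = 0.070686 in², x = 3.2 in, Ī = 0.00039761 in⁴.
Hole 2 (subtracted): ⌀0.3, A = 0.070686 in², x = 6.4 in, Ī = 0.00039761 in⁴.
Hole 3 (subtracted): ⌀0.3, A = 0.070686 in², x = 9.6 in, Ī = 0.00039761 in⁴.
By symmetry the centroid is at mid-width, x̄ = 6.4 in.
Transfer each piece to the centroidal y-axis using Ī + A·d² with d = x − 6.4:
  plate: d = 0 in → contributes +314.57 in⁴
  hole 1: d = -3.2 in → contributes −0.72422 in⁴
  hole 2: d = 0 in → contributes −0.00039761 in⁴
  hole 3: d = 3.2 in → contributes −0.72422 in⁴
Total I = 313.12 in⁴.

I_y ≈ 313 in⁴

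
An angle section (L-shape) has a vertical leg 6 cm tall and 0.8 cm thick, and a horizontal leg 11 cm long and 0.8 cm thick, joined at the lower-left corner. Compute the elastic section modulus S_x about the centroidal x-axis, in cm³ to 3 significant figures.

Split into non-overlapping primitives; take the origin at the lower-left of the bounding box.
Vertical leg: 0.8 × 6, A = 4.8 cm², y = 3 cm, Ī = 14.4 cm⁴.
Horizontal leg (remainder): 10.2 × 0.8, A = 8.16 cm², y = 0.4 cm, Ī = 0.4352 cm⁴.
Centroid: ȳ = ΣA·y / ΣA = 1.363 cm.
Transfer each piece to the centroidal x-axis using Ī + A·d² with d = y − 1.363:
  vertical leg: d = 1.637 cm → contributes +27.263 cm⁴
  horizontal leg (remainder): d = -0.96296 cm → contributes +8.0019 cm⁴
Total I = 35.265 cm⁴.
Extreme fibre distance c = 4.637 cm; S = I/c = 7.6052 cm³.

S_x ≈ 7.61 cm³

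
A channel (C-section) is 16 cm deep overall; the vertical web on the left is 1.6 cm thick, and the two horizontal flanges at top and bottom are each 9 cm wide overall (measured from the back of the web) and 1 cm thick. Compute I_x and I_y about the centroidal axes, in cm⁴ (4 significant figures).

Decompose the section into non-overlapping parts with the origin at the bottom-left of its bounding rectangle.
Web: 1.6 × 16, A = 25.6 cm², y = 8 cm, Ī = 546.133 cm⁴.
Top flange (beyond web): 7.4 × 1, A = 7.4 cm², y = 15.5 cm, Ī = 0.616667 cm⁴.
Bottom flange (beyond web): 7.4 × 1, A = 7.4 cm², y = 0.5 cm, Ī = 0.616667 cm⁴.
By symmetry the centroid is at mid-height, ȳ = 8 cm.
Transfer each piece to the centroidal x-axis using Ī + A·d² with d = y − 8:
  web: d = 0 cm → contributes +546.133 cm⁴
  top flange (beyond web): d = 7.5 cm → contributes +416.867 cm⁴
  bottom flange (beyond web): d = -7.5 cm → contributes +416.867 cm⁴
Total I = 1379.87 cm⁴.
For the y-axis: x̄ = 2.44851 cm.
Repeating about the centroidal y-axis gives I_y = 262.908 cm⁴.

I_x ≈ 1380 cm⁴, I_y ≈ 262.9 cm⁴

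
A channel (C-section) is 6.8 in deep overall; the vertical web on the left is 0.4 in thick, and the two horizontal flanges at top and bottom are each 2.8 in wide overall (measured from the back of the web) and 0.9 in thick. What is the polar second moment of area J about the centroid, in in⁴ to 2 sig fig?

J ≈ 54 in⁴

Decompose the section into non-overlapping parts with the origin at the bottom-left of its bounding rectangle.
Web: 0.4 × 6.8, A = 2.72 in², y = 3.4 in, Ī = 10.48 in⁴.
Top flange (beyond web): 2.4 × 0.9, A = 2.16 in², y = 6.35 in, Ī = 0.1458 in⁴.
Bottom flange (beyond web): 2.4 × 0.9, A = 2.16 in², y = 0.45 in, Ī = 0.1458 in⁴.
By symmetry the centroid is at mid-height, ȳ = 3.4 in.
Transfer each piece to the centroidal x-axis using Ī + A·d² with d = y − 3.4:
  web: d = 0 in → contributes +10.48 in⁴
  top flange (beyond web): d = 2.95 in → contributes +18.94 in⁴
  bottom flange (beyond web): d = -2.95 in → contributes +18.94 in⁴
Total I = 48.37 in⁴.
For the y-axis: x̄ = 1.059 in.
Repeating about the centroidal y-axis gives I_y = 5.381 in⁴.
Polar second moment: J = I_x + I_y = 53.75 in⁴.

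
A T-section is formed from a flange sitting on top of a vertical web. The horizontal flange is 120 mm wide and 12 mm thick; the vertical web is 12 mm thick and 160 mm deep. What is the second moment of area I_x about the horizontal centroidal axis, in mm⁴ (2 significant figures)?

Break the section into simple shapes (no overlaps), measuring from the bottom-left corner of the bounding box.
Flange: 120 × 12, A = 1 440 mm², y = 166 mm, Ī = 17 280 mm⁴.
Web: 12 × 160, A = 1 920 mm², y = 80 mm, Ī = 4 096 000 mm⁴.
Centroid: ȳ = ΣA·y / ΣA = 116.9 mm.
Transfer each piece to the horizontal centroidal axis using Ī + A·d² with d = y − 116.9:
  flange: d = 49.14 mm → contributes +3 494 909 mm⁴
  web: d = -36.86 mm → contributes +6 704 222 mm⁴
Total I = 10 199 131 mm⁴.

I_x ≈ 1.0 × 10⁷ mm⁴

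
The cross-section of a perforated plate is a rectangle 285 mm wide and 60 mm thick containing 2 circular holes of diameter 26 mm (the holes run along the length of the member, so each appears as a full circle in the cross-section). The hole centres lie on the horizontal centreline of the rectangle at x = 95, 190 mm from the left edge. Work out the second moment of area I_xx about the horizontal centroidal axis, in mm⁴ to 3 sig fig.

I_xx ≈ 5.09 × 10⁶ mm⁴

Split into non-overlapping primitives; take the origin at the lower-left of the bounding box.
Plate: 285 × 60, A = 17 100 mm², y = 30 mm, Ī = 5 130 000 mm⁴.
Hole 1 (subtracted): ⌀26, A = 530.93 mm², y = 30 mm, Ī = 22 432 mm⁴.
Hole 2 (subtracted): ⌀26, A = 530.93 mm², y = 30 mm, Ī = 22 432 mm⁴.
By symmetry the centroid is at mid-height, ȳ = 30 mm.
All pieces are centred on the horizontal centroidal axis, so I = ΣĪ (holes subtracted) = 5 085 136 mm⁴.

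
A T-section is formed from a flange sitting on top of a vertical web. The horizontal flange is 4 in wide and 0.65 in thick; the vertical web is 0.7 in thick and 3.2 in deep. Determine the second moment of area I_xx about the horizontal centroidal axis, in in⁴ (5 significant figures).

Break the section into simple shapes (no overlaps), measuring from the bottom-left corner of the bounding box.
Flange: 4 × 0.65, A = 2.6 in², y = 3.525 in, Ī = 0.09154167 in⁴.
Web: 0.7 × 3.2, A = 2.24 in², y = 1.6 in, Ī = 1.911467 in⁴.
Centroid: ȳ = ΣA·y / ΣA = 2.634091 in.
Transfer each piece to the horizontal centroidal axis using Ī + A·d² with d = y − 2.634091:
  flange: d = 0.8909091 in → contributes +2.155211 in⁴
  web: d = -1.034091 in → contributes +4.306797 in⁴
Total I = 6.462008 in⁴.

I_xx ≈ 6.4620 in⁴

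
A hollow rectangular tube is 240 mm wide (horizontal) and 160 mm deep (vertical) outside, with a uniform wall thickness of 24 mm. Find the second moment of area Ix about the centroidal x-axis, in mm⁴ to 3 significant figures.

Ix ≈ 5.94 × 10⁷ mm⁴

Break the section into simple shapes (no overlaps), measuring from the bottom-left corner of the bounding box.
Outer rectangle: 240 × 160, A = 38 400 mm², y = 80 mm, Ī = 81 920 000 mm⁴.
Inner void (subtracted): 192 × 112, A = 21 504 mm², y = 80 mm, Ī = 22 478 848 mm⁴.
By symmetry the centroid is at mid-height, ȳ = 80 mm.
All pieces are centred on the centroidal x-axis, so I = ΣĪ (holes subtracted) = 59 441 152 mm⁴.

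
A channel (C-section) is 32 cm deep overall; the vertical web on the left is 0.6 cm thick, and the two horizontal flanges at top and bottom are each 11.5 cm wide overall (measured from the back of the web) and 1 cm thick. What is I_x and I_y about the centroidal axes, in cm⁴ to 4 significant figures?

Treat the section as a set of non-overlapping primitives; coordinates are from the bounding-box lower-left.
Web: 0.6 × 32, A = 19.2 cm², y = 16 cm, Ī = 1638.4 cm⁴.
Top flange (beyond web): 10.9 × 1, A = 10.9 cm², y = 31.5 cm, Ī = 0.908333 cm⁴.
Bottom flange (beyond web): 10.9 × 1, A = 10.9 cm², y = 0.5 cm, Ī = 0.908333 cm⁴.
By symmetry the centroid is at mid-height, ȳ = 16 cm.
Transfer each piece to the centroidal x-axis using Ī + A·d² with d = y − 16:
  web: d = 0 cm → contributes +1638.4 cm⁴
  top flange (beyond web): d = 15.5 cm → contributes +2619.63 cm⁴
  bottom flange (beyond web): d = -15.5 cm → contributes +2619.63 cm⁴
Total I = 6877.67 cm⁴.
For the y-axis: x̄ = 3.35732 cm.
Repeating about the centroidal y-axis gives I_y = 553.942 cm⁴.

I_x ≈ 6878 cm⁴, I_y ≈ 553.9 cm⁴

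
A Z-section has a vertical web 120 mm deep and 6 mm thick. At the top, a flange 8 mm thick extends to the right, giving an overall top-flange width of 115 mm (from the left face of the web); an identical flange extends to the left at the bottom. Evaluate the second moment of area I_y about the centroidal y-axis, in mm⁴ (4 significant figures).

I_y ≈ 7.495 × 10⁶ mm⁴

Decompose the section into non-overlapping parts with the origin at the bottom-left of its bounding rectangle.
Web: 6 × 120, A = 720 mm², x = 112 mm, Ī = 2 160 mm⁴.
Top flange (beyond web): 109 × 8, A = 872 mm², x = 169.5 mm, Ī = 863 353 mm⁴.
Bottom flange (beyond web): 109 × 8, A = 872 mm², x = 54.5 mm, Ī = 863 353 mm⁴.
Centroid: x̄ = ΣA·x / ΣA = 112 mm.
Transfer each piece to the centroidal y-axis using Ī + A·d² with d = x − 112:
  web: d = 0 mm → contributes +2 160 mm⁴
  top flange (beyond web): d = 57.5 mm → contributes +3 746 403 mm⁴
  bottom flange (beyond web): d = -57.5 mm → contributes +3 746 403 mm⁴
Total I = 7 494 965 mm⁴.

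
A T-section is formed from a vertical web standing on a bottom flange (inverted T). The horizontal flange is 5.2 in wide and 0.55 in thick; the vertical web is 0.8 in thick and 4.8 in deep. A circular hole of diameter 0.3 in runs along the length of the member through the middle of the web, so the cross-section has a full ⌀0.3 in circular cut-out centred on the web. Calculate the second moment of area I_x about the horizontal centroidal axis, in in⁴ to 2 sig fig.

I_x ≈ 19 in⁴

Split into non-overlapping primitives; take the origin at the lower-left of the bounding box.
Flange: 5.2 × 0.55, A = 2.86 in², y = 0.275 in, Ī = 0.0721 in⁴.
Web: 0.8 × 4.8, A = 3.84 in², y = 2.95 in, Ī = 7.373 in⁴.
Hole (subtracted): ⌀0.3, A = 0.07069 in², y = 2.95 in, Ī = 0.0003976 in⁴.
Centroid: ȳ = ΣA·y / ΣA = 1.796 in.
Transfer each piece to the horizontal centroidal axis using Ī + A·d² with d = y − 1.796:
  flange: d = -1.521 in → contributes +6.688 in⁴
  web: d = 1.154 in → contributes +12.49 in⁴
  hole: d = 1.154 in → contributes −0.09454 in⁴
Total I = 19.08 in⁴.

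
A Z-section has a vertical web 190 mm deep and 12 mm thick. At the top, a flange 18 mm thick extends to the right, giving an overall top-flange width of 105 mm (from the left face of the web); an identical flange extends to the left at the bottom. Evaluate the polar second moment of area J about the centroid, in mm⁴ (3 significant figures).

J ≈ 4.34 × 10⁷ mm⁴

Split into non-overlapping primitives; take the origin at the lower-left of the bounding box.
Web: 12 × 190, A = 2 280 mm², y = 95 mm, Ī = 6 859 000 mm⁴.
Top flange (beyond web): 93 × 18, A = 1 674 mm², y = 181 mm, Ī = 45 198 mm⁴.
Bottom flange (beyond web): 93 × 18, A = 1 674 mm², y = 9 mm, Ī = 45 198 mm⁴.
Centroid: ȳ = ΣA·y / ΣA = 95 mm.
Transfer each piece to the centroidal x-axis using Ī + A·d² with d = y − 95:
  web: d = 0 mm → contributes +6 859 000 mm⁴
  top flange (beyond web): d = 86 mm → contributes +12 426 102 mm⁴
  bottom flange (beyond web): d = -86 mm → contributes +12 426 102 mm⁴
Total I = 31 711 204 mm⁴.
For the y-axis: x̄ = 99 mm.
Repeating about the centroidal y-axis gives I_y = 11 668 356 mm⁴.
Polar second moment: J = I_x + I_y = 43 379 560 mm⁴.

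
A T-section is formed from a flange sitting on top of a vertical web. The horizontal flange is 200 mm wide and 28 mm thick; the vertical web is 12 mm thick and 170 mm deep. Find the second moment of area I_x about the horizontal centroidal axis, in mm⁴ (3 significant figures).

I_x ≈ 1.99 × 10⁷ mm⁴

Break the section into simple shapes (no overlaps), measuring from the bottom-left corner of the bounding box.
Flange: 200 × 28, A = 5 600 mm², y = 184 mm, Ī = 365 867 mm⁴.
Web: 12 × 170, A = 2 040 mm², y = 85 mm, Ī = 4 913 000 mm⁴.
Centroid: ȳ = ΣA·y / ΣA = 157.57 mm.
Transfer each piece to the horizontal centroidal axis using Ī + A·d² with d = y − 157.57:
  flange: d = 26.435 mm → contributes +4 279 067 mm⁴
  web: d = -72.565 mm → contributes +15 655 117 mm⁴
Total I = 19 934 184 mm⁴.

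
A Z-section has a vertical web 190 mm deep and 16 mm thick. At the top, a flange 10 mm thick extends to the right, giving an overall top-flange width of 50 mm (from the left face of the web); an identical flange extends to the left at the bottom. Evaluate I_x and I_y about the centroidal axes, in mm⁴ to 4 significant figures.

I_x ≈ 1.466 × 10⁷ mm⁴, I_y ≈ 5.554 × 10⁵ mm⁴

Break the section into simple shapes (no overlaps), measuring from the bottom-left corner of the bounding box.
Web: 16 × 190, A = 3 040 mm², y = 95 mm, Ī = 9 145 333 mm⁴.
Top flange (beyond web): 34 × 10, A = 340 mm², y = 185 mm, Ī = 2833.33 mm⁴.
Bottom flange (beyond web): 34 × 10, A = 340 mm², y = 5 mm, Ī = 2833.33 mm⁴.
Centroid: ȳ = ΣA·y / ΣA = 95 mm.
Transfer each piece to the centroidal x-axis using Ī + A·d² with d = y − 95:
  web: d = 0 mm → contributes +9 145 333 mm⁴
  top flange (beyond web): d = 90 mm → contributes +2 756 833 mm⁴
  bottom flange (beyond web): d = -90 mm → contributes +2 756 833 mm⁴
Total I = 14 659 000 mm⁴.
For the y-axis: x̄ = 42 mm.
Repeating about the centroidal y-axis gives I_y = 555 360 mm⁴.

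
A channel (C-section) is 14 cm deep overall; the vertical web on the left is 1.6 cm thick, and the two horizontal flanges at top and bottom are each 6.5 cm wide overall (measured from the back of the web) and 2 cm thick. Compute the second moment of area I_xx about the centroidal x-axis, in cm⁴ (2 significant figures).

I_xx ≈ 1100 cm⁴

Treat the section as a set of non-overlapping primitives; coordinates are from the bounding-box lower-left.
Web: 1.6 × 14, A = 22.4 cm², y = 7 cm, Ī = 365.9 cm⁴.
Top flange (beyond web): 4.9 × 2, A = 9.8 cm², y = 13 cm, Ī = 3.267 cm⁴.
Bottom flange (beyond web): 4.9 × 2, A = 9.8 cm², y = 1 cm, Ī = 3.267 cm⁴.
By symmetry the centroid is at mid-height, ȳ = 7 cm.
Transfer each piece to the centroidal x-axis using Ī + A·d² with d = y − 7:
  web: d = 0 cm → contributes +365.9 cm⁴
  top flange (beyond web): d = 6 cm → contributes +356.1 cm⁴
  bottom flange (beyond web): d = -6 cm → contributes +356.1 cm⁴
Total I = 1 078 cm⁴.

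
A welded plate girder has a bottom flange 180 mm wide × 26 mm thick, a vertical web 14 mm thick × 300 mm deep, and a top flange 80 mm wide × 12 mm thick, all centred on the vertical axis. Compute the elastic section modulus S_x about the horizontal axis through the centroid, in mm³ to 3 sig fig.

Split into non-overlapping primitives; take the origin at the lower-left of the bounding box.
Bottom plate: 180 × 26, A = 4 680 mm², y = 13 mm, Ī = 263 640 mm⁴.
Web plate: 14 × 300, A = 4 200 mm², y = 176 mm, Ī = 31 500 000 mm⁴.
Top plate: 80 × 12, A = 960 mm², y = 332 mm, Ī = 11 520 mm⁴.
Centroid: ȳ = ΣA·y / ΣA = 113.7 mm.
Transfer each piece to the horizontal axis through the centroid using Ī + A·d² with d = y − 113.7:
  bottom plate: d = -100.7 mm → contributes +47 716 535 mm⁴
  web plate: d = 62.305 mm → contributes +47 803 971 mm⁴
  top plate: d = 218.3 mm → contributes +45 762 259 mm⁴
Total I = 141 282 765 mm⁴.
Extreme fibre distance c = 224.3 mm; S = I/c = 629 869 mm³.

S_x ≈ 6.30 × 10⁵ mm³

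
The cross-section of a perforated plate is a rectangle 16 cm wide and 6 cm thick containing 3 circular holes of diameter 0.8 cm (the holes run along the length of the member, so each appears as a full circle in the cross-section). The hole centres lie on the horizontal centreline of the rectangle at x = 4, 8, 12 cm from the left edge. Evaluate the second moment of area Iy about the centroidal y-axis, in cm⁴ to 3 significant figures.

Treat the section as a set of non-overlapping primitives; coordinates are from the bounding-box lower-left.
Plate: 16 × 6, A = 96 cm², x = 8 cm, Ī = 2 048 cm⁴.
Hole 1 (subtracted): ⌀0.8, A = 0.50265 cm², x = 4 cm, Ī = 0.020106 cm⁴.
Hole 2 (subtracted): ⌀0.8, A = 0.50265 cm², x = 8 cm, Ī = 0.020106 cm⁴.
Hole 3 (subtracted): ⌀0.8, A = 0.50265 cm², x = 12 cm, Ī = 0.020106 cm⁴.
By symmetry the centroid is at mid-width, x̄ = 8 cm.
Transfer each piece to the centroidal y-axis using Ī + A·d² with d = x − 8:
  plate: d = 0 cm → contributes +2 048 cm⁴
  hole 1: d = -4 cm → contributes −8.0626 cm⁴
  hole 2: d = 0 cm → contributes −0.020106 cm⁴
  hole 3: d = 4 cm → contributes −8.0626 cm⁴
Total I = 2031.9 cm⁴.

Iy ≈ 2030 cm⁴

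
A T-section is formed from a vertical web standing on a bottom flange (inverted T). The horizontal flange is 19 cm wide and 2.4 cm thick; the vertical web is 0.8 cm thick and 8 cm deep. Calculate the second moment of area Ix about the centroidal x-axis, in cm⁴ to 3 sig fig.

Ix ≈ 208 cm⁴

Decompose the section into non-overlapping parts with the origin at the bottom-left of its bounding rectangle.
Flange: 19 × 2.4, A = 45.6 cm², y = 1.2 cm, Ī = 21.888 cm⁴.
Web: 0.8 × 8, A = 6.4 cm², y = 6.4 cm, Ī = 34.133 cm⁴.
Centroid: ȳ = ΣA·y / ΣA = 1.84 cm.
Transfer each piece to the centroidal x-axis using Ī + A·d² with d = y − 1.84:
  flange: d = -0.64 cm → contributes +40.566 cm⁴
  web: d = 4.56 cm → contributes +167.21 cm⁴
Total I = 207.78 cm⁴.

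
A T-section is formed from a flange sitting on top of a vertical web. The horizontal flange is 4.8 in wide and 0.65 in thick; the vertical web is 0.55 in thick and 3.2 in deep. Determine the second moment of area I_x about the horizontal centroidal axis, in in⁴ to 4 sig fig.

I_x ≈ 5.781 in⁴

Treat the section as a set of non-overlapping primitives; coordinates are from the bounding-box lower-left.
Flange: 4.8 × 0.65, A = 3.12 in², y = 3.525 in, Ī = 0.10985 in⁴.
Web: 0.55 × 3.2, A = 1.76 in², y = 1.6 in, Ī = 1.50187 in⁴.
Centroid: ȳ = ΣA·y / ΣA = 2.83074 in.
Transfer each piece to the horizontal centroidal axis using Ī + A·d² with d = y − 2.83074:
  flange: d = 0.694262 in → contributes +1.61369 in⁴
  web: d = -1.23074 in → contributes +4.16777 in⁴
Total I = 5.78146 in⁴.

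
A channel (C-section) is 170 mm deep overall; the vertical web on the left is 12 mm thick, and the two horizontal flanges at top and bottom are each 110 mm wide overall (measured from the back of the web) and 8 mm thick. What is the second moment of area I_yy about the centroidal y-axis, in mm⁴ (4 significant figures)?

I_yy ≈ 3.961 × 10⁶ mm⁴

Treat the section as a set of non-overlapping primitives; coordinates are from the bounding-box lower-left.
Web: 12 × 170, A = 2 040 mm², x = 6 mm, Ī = 24 480 mm⁴.
Top flange (beyond web): 98 × 8, A = 784 mm², x = 61 mm, Ī = 627 461 mm⁴.
Bottom flange (beyond web): 98 × 8, A = 784 mm², x = 61 mm, Ī = 627 461 mm⁴.
Centroid: x̄ = ΣA·x / ΣA = 29.9024 mm.
Transfer each piece to the centroidal y-axis using Ī + A·d² with d = x − 29.9024:
  web: d = -23.9024 mm → contributes +1 189 986 mm⁴
  top flange (beyond web): d = 31.0976 mm → contributes +1 385 635 mm⁴
  bottom flange (beyond web): d = 31.0976 mm → contributes +1 385 635 mm⁴
Total I = 3 961 256 mm⁴.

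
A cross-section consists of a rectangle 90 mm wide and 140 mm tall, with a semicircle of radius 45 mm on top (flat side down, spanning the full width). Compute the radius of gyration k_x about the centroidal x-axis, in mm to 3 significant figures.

k_x ≈ 51.1 mm

Treat the section as a set of non-overlapping primitives; coordinates are from the bounding-box lower-left.
Rectangular body: 90 × 140, A = 12 600 mm², y = 70 mm, Ī = 20 580 000 mm⁴.
Semicircular cap: semicircle r = 45, A = 3180.9 mm², y = 159.1 mm, Ī = 450 072 mm⁴.
Centroid: ȳ = ΣA·y / ΣA = 87.959 mm.
Transfer each piece to the centroidal x-axis using Ī + A·d² with d = y − 87.959:
  rectangular body: d = -17.959 mm → contributes +24 643 877 mm⁴
  semicircular cap: d = 71.139 mm → contributes +16 547 860 mm⁴
Total I = 41 191 738 mm⁴.
Radius of gyration: k = √(I/A) = √(41 191 738 / 15 781) = 51.09 mm.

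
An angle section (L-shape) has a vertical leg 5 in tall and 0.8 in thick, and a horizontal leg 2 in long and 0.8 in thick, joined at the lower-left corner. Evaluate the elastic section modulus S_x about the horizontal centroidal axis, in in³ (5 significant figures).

Split into non-overlapping primitives; take the origin at the lower-left of the bounding box.
Vertical leg: 0.8 × 5, A = 4 in², y = 2.5 in, Ī = 8.333333 in⁴.
Horizontal leg (remainder): 1.2 × 0.8, A = 0.96 in², y = 0.4 in, Ī = 0.0512 in⁴.
Centroid: ȳ = ΣA·y / ΣA = 2.093548 in.
Transfer each piece to the horizontal centroidal axis using Ī + A·d² with d = y − 2.093548:
  vertical leg: d = 0.4064516 in → contributes +8.994145 in⁴
  horizontal leg (remainder): d = -1.693548 in → contributes +2.804582 in⁴
Total I = 11.79873 in⁴.
Extreme fibre distance c = 2.906452 in; S = I/c = 4.059495 in³.

S_x ≈ 4.0595 in³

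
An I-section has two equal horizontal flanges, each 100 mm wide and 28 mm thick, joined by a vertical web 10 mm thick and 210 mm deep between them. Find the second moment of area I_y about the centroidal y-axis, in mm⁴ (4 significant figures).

I_y ≈ 4.684 × 10⁶ mm⁴

Break the section into simple shapes (no overlaps), measuring from the bottom-left corner of the bounding box.
Bottom flange: 100 × 28, A = 2 800 mm², x = 50 mm, Ī = 2 333 333 mm⁴.
Web: 10 × 210, A = 2 100 mm², x = 50 mm, Ī = 17 500 mm⁴.
Top flange: 100 × 28, A = 2 800 mm², x = 50 mm, Ī = 2 333 333 mm⁴.
By symmetry the centroid is at mid-width, x̄ = 50 mm.
All pieces are centred on the centroidal y-axis, so I = ΣĪ = 4 684 167 mm⁴.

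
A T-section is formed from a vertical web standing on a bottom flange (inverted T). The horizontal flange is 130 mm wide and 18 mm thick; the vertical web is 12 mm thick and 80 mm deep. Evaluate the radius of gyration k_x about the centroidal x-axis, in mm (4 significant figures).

Split into non-overlapping primitives; take the origin at the lower-left of the bounding box.
Flange: 130 × 18, A = 2 340 mm², y = 9 mm, Ī = 63 180 mm⁴.
Web: 12 × 80, A = 960 mm², y = 58 mm, Ī = 512 000 mm⁴.
Centroid: ȳ = ΣA·y / ΣA = 23.2545 mm.
Transfer each piece to the centroidal x-axis using Ī + A·d² with d = y − 23.2545:
  flange: d = -14.2545 mm → contributes +538 649 mm⁴
  web: d = 34.7455 mm → contributes +1 670 957 mm⁴
Total I = 2 209 606 mm⁴.
Radius of gyration: k = √(I/A) = √(2 209 606 / 3 300) = 25.8762 mm.

k_x ≈ 25.88 mm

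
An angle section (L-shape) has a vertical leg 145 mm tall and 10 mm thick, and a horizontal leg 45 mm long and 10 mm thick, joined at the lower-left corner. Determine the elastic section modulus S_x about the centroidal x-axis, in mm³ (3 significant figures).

S_x ≈ 4.47 × 10⁴ mm³

Split into non-overlapping primitives; take the origin at the lower-left of the bounding box.
Vertical leg: 10 × 145, A = 1 450 mm², y = 72.5 mm, Ī = 2 540 521 mm⁴.
Horizontal leg (remainder): 35 × 10, A = 350 mm², y = 5 mm, Ī = 2916.7 mm⁴.
Centroid: ȳ = ΣA·y / ΣA = 59.375 mm.
Transfer each piece to the centroidal x-axis using Ī + A·d² with d = y − 59.375:
  vertical leg: d = 13.125 mm → contributes +2 790 306 mm⁴
  horizontal leg (remainder): d = -54.375 mm → contributes +1 037 741 mm⁴
Total I = 3 828 047 mm⁴.
Extreme fibre distance c = 85.625 mm; S = I/c = 44 707 mm³.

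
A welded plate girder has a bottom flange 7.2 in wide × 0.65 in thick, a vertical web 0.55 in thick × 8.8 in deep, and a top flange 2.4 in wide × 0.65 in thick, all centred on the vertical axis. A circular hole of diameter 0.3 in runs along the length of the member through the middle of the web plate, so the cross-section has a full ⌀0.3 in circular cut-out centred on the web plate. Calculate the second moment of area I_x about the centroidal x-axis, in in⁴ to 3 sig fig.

Treat the section as a set of non-overlapping primitives; coordinates are from the bounding-box lower-left.
Bottom plate: 7.2 × 0.65, A = 4.68 in², y = 0.325 in, Ī = 0.16478 in⁴.
Web plate: 0.55 × 8.8, A = 4.84 in², y = 5.05 in, Ī = 31.234 in⁴.
Top plate: 2.4 × 0.65, A = 1.56 in², y = 9.775 in, Ī = 0.054925 in⁴.
Hole (subtracted): ⌀0.3, A = 0.070686 in², y = 5.05 in, Ī = 0.00039761 in⁴.
Centroid: ȳ = ΣA·y / ΣA = 3.711 in.
Transfer each piece to the centroidal x-axis using Ī + A·d² with d = y − 3.711:
  bottom plate: d = -3.386 in → contributes +53.819 in⁴
  web plate: d = 1.339 in → contributes +39.912 in⁴
  top plate: d = 6.064 in → contributes +57.42 in⁴
  hole: d = 1.339 in → contributes −0.12714 in⁴
Total I = 151.03 in⁴.

I_x ≈ 151 in⁴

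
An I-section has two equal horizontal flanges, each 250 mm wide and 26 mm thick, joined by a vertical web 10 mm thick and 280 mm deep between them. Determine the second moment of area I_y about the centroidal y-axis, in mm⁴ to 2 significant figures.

I_y ≈ 6.8 × 10⁷ mm⁴

Treat the section as a set of non-overlapping primitives; coordinates are from the bounding-box lower-left.
Bottom flange: 250 × 26, A = 6 500 mm², x = 125 mm, Ī = 33 854 167 mm⁴.
Web: 10 × 280, A = 2 800 mm², x = 125 mm, Ī = 23 333 mm⁴.
Top flange: 250 × 26, A = 6 500 mm², x = 125 mm, Ī = 33 854 167 mm⁴.
By symmetry the centroid is at mid-width, x̄ = 125 mm.
All pieces are centred on the centroidal y-axis, so I = ΣĪ = 67 731 667 mm⁴.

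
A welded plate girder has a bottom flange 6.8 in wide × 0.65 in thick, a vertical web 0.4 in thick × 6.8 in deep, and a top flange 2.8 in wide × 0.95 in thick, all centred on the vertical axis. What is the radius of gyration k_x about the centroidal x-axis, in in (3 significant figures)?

Break the section into simple shapes (no overlaps), measuring from the bottom-left corner of the bounding box.
Bottom plate: 6.8 × 0.65, A = 4.42 in², y = 0.325 in, Ī = 0.15562 in⁴.
Web plate: 0.4 × 6.8, A = 2.72 in², y = 4.05 in, Ī = 10.481 in⁴.
Top plate: 2.8 × 0.95, A = 2.66 in², y = 7.925 in, Ī = 0.20005 in⁴.
Centroid: ȳ = ΣA·y / ΣA = 3.4217 in.
Transfer each piece to the centroidal x-axis using Ī + A·d² with d = y − 3.4217:
  bottom plate: d = -3.0967 in → contributes +42.542 in⁴
  web plate: d = 0.62827 in → contributes +11.555 in⁴
  top plate: d = 4.5033 in → contributes +54.143 in⁴
Total I = 108.24 in⁴.
Radius of gyration: k = √(I/A) = √(108.24 / 9.8) = 3.3234 in.

k_x ≈ 3.32 in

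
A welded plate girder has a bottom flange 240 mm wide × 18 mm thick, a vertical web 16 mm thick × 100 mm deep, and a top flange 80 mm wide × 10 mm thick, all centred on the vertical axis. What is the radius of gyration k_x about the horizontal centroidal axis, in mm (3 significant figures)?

Treat the section as a set of non-overlapping primitives; coordinates are from the bounding-box lower-left.
Bottom plate: 240 × 18, A = 4 320 mm², y = 9 mm, Ī = 116 640 mm⁴.
Web plate: 16 × 100, A = 1 600 mm², y = 68 mm, Ī = 1 333 333 mm⁴.
Top plate: 80 × 10, A = 800 mm², y = 123 mm, Ī = 6666.7 mm⁴.
Centroid: ȳ = ΣA·y / ΣA = 36.619 mm.
Transfer each piece to the horizontal centroidal axis using Ī + A·d² with d = y − 36.619:
  bottom plate: d = -27.619 mm → contributes +3 411 987 mm⁴
  web plate: d = 31.381 mm → contributes +2 908 956 mm⁴
  top plate: d = 86.381 mm → contributes +5 976 002 mm⁴
Total I = 12 296 945 mm⁴.
Radius of gyration: k = √(I/A) = √(12 296 945 / 6 720) = 42.777 mm.

k_x ≈ 42.8 mm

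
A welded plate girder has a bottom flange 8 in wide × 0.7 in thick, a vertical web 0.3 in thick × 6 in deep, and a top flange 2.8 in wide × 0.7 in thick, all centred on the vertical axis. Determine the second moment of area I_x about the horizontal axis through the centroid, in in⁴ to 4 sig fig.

I_x ≈ 74.66 in⁴

Treat the section as a set of non-overlapping primitives; coordinates are from the bounding-box lower-left.
Bottom plate: 8 × 0.7, A = 5.6 in², y = 0.35 in, Ī = 0.228667 in⁴.
Web plate: 0.3 × 6, A = 1.8 in², y = 3.7 in, Ī = 5.4 in⁴.
Top plate: 2.8 × 0.7, A = 1.96 in², y = 7.05 in, Ī = 0.0800333 in⁴.
Centroid: ȳ = ΣA·y / ΣA = 2.39722 in.
Transfer each piece to the horizontal axis through the centroid using Ī + A·d² with d = y − 2.39722:
  bottom plate: d = -2.04722 in → contributes +23.6989 in⁴
  web plate: d = 1.30278 in → contributes +8.45501 in⁴
  top plate: d = 4.65278 in → contributes +42.5108 in⁴
Total I = 74.6647 in⁴.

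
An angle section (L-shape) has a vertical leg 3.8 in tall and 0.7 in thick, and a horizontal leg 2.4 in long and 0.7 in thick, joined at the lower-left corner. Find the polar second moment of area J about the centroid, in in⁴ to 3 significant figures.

J ≈ 6.80 in⁴

Decompose the section into non-overlapping parts with the origin at the bottom-left of its bounding rectangle.
Vertical leg: 0.7 × 3.8, A = 2.66 in², y = 1.9 in, Ī = 3.2009 in⁴.
Horizontal leg (remainder): 1.7 × 0.7, A = 1.19 in², y = 0.35 in, Ī = 0.048592 in⁴.
Centroid: ȳ = ΣA·y / ΣA = 1.4209 in.
Transfer each piece to the centroidal x-axis using Ī + A·d² with d = y − 1.4209:
  vertical leg: d = 0.47909 in → contributes +3.8114 in⁴
  horizontal leg (remainder): d = -1.0709 in → contributes +1.4133 in⁴
Total I = 5.2248 in⁴.
For the y-axis: x̄ = 0.72091 in.
Repeating about the centroidal y-axis gives I_y = 1.5792 in⁴.
Polar second moment: J = I_x + I_y = 6.8039 in⁴.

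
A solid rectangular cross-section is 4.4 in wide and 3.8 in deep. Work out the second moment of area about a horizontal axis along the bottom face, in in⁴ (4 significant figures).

The section: 4.4 × 3.8, A = 16.72 in², y = 1.9 in, Ī = 20.1197 in⁴.
Transfer it to the base of the section using Ī + A·d² with d = y − 0:
  the section: d = 1.9 in → contributes +80.4789 in⁴
Total I = 80.4789 in⁴.

I_base ≈ 80.48 in⁴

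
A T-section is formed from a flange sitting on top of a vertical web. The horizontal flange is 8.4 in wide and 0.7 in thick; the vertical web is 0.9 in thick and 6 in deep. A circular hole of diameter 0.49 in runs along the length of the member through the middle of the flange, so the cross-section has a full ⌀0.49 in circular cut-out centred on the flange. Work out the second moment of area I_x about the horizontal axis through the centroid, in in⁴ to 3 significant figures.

I_x ≈ 47.5 in⁴

Decompose the section into non-overlapping parts with the origin at the bottom-left of its bounding rectangle.
Flange: 8.4 × 0.7, A = 5.88 in², y = 6.35 in, Ī = 0.2401 in⁴.
Web: 0.9 × 6, A = 5.4 in², y = 3 in, Ī = 16.2 in⁴.
Hole (subtracted): ⌀0.49, A = 0.18857 in², y = 6.35 in, Ī = 0.0028298 in⁴.
Centroid: ȳ = ΣA·y / ΣA = 4.719 in.
Transfer each piece to the horizontal axis through the centroid using Ī + A·d² with d = y − 4.719:
  flange: d = 1.631 in → contributes +15.882 in⁴
  web: d = -1.719 in → contributes +32.157 in⁴
  hole: d = 1.631 in → contributes −0.50446 in⁴
Total I = 47.534 in⁴.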